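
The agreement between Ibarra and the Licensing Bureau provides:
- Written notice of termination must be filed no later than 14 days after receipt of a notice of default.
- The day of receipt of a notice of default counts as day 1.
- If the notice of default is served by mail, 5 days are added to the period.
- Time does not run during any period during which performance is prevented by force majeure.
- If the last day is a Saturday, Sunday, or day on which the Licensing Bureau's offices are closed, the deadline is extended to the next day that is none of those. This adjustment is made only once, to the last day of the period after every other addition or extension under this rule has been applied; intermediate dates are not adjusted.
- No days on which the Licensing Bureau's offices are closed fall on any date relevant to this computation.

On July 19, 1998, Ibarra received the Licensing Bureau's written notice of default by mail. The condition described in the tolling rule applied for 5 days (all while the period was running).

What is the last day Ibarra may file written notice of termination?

Counting July 19, 1998 as day 1, day 14 is August 1, 1998.
Service was by mail, adding 5 days: August 1, 1998 + 5 days = August 6, 1998.
Tolling adds 5 days: August 6, 1998 + 5 days = August 11, 1998.
August 11, 1998 is a Tuesday and not a day on which the Licensing Bureau's offices are closed, so no extension applies.

August 11, 1998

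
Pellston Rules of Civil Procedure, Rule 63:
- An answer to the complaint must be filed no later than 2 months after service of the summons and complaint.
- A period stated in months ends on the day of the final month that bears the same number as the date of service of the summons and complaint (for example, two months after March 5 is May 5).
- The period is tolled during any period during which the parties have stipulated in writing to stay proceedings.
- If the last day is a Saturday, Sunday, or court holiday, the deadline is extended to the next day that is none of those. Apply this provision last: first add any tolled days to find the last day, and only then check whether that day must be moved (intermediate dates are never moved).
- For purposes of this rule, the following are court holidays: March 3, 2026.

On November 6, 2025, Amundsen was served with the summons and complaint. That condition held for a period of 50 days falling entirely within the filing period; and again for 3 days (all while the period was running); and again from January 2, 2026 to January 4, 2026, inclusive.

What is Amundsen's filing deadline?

March 4, 2026

2 months after November 6, 2025 is January 6, 2026.
Tolling adds 50 days: January 6, 2026 + 50 days = February 25, 2026.
Tolling adds 3 days: February 25, 2026 + 3 days = February 28, 2026.
From January 2, 2026 through January 4, 2026 inclusive is 3 days; tolling adds 3 days: February 28, 2026 + 3 days = March 3, 2026.
March 3, 2026 is a listed holiday. The next qualifying day is March 4, 2026.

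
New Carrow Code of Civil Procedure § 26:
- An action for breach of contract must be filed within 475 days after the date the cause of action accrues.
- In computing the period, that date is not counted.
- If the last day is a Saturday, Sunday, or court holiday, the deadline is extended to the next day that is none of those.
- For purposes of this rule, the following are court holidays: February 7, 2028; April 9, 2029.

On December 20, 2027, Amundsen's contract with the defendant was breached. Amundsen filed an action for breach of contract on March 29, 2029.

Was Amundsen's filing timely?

475 days after December 20, 2027 is April 8, 2029.
April 8, 2029 is Sunday; April 9, 2029 is a listed holiday. The next qualifying day is April 10, 2029.
The deadline is April 10, 2029; the filing on March 29, 2029 is on or before that date.

Yes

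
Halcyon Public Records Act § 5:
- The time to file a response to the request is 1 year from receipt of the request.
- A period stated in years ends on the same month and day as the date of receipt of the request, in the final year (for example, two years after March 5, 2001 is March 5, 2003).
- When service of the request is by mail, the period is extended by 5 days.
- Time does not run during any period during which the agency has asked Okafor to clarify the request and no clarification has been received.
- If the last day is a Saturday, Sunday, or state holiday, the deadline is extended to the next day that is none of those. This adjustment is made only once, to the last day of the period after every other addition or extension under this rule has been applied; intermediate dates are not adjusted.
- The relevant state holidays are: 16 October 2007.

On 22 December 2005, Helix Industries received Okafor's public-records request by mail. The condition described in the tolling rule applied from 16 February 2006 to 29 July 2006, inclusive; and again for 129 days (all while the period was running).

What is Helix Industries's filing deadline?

1 year after 22 December 2005 is December 22, 2006.
Service was by mail, adding 5 days: December 22, 2006 + 5 days = December 27, 2006.
From February 16, 2006 through July 29, 2006 inclusive is 164 days; tolling adds 164 days: December 27, 2006 + 164 days = June 9, 2007.
Tolling adds 129 days: June 9, 2007 + 129 days = October 16, 2007.
October 16, 2007 is a listed holiday. The next qualifying day is October 17, 2007.

October 17, 2007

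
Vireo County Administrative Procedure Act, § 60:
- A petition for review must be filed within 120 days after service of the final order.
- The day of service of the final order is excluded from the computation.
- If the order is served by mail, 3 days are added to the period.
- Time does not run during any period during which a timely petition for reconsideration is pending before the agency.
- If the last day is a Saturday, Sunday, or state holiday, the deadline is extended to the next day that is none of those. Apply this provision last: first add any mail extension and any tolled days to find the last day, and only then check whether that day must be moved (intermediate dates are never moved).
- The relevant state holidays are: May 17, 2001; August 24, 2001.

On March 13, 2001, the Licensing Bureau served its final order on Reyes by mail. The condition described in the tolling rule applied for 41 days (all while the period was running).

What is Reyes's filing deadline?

August 27, 2001

120 days after March 13, 2001 is July 11, 2001.
Service was by mail, adding 3 days: July 11, 2001 + 3 days = July 14, 2001.
Tolling adds 41 days: July 14, 2001 + 41 days = August 24, 2001.
August 24, 2001 is a listed holiday; August 25, 2001 is Saturday; August 26, 2001 is Sunday. The next qualifying day is August 27, 2001.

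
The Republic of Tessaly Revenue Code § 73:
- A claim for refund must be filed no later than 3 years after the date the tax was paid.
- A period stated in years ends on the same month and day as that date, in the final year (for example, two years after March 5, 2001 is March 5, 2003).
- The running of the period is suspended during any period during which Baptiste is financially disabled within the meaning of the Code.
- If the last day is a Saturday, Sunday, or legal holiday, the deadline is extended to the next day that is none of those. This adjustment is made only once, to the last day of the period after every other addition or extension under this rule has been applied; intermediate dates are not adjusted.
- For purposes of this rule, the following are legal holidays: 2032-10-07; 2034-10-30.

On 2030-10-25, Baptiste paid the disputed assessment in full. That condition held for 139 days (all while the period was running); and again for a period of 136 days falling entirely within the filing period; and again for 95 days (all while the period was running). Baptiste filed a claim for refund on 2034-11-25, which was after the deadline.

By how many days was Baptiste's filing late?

25 days

3 years after 2030-10-25 is October 25, 2033.
Tolling adds 139 days: October 25, 2033 + 139 days = March 13, 2034.
Tolling adds 136 days: March 13, 2034 + 136 days = July 27, 2034.
Tolling adds 95 days: July 27, 2034 + 95 days = October 30, 2034.
October 30, 2034 is a listed holiday. The next qualifying day is October 31, 2034.
The deadline is October 31, 2034; from October 31, 2034 to November 25, 2034 is 25 days.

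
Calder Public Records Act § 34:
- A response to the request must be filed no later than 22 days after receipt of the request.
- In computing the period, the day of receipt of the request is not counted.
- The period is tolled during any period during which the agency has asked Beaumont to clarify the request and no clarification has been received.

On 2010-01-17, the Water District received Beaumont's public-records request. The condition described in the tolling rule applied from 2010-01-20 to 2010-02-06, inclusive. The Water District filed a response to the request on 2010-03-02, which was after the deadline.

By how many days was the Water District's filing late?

22 days after 2010-01-17 is February 8, 2010.
From January 20, 2010 through February 6, 2010 inclusive is 18 days; tolling adds 18 days: February 8, 2010 + 18 days = February 26, 2010.
The deadline is February 26, 2010; from February 26, 2010 to March 2, 2010 is 4 days.

4 days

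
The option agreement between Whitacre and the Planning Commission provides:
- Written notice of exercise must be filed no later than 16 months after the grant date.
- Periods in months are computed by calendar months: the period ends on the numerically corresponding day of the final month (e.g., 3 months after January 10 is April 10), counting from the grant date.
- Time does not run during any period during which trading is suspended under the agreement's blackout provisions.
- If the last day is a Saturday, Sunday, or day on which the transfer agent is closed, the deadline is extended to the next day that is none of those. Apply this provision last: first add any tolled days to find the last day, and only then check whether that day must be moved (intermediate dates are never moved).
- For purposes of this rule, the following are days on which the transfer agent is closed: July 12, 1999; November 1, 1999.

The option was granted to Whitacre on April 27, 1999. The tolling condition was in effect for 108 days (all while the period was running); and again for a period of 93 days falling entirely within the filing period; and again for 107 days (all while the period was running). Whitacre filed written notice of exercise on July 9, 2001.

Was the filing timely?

16 months after April 27, 1999 is August 27, 2000.
Tolling adds 108 days: August 27, 2000 + 108 days = December 13, 2000.
Tolling adds 93 days: December 13, 2000 + 93 days = March 16, 2001.
Tolling adds 107 days: March 16, 2001 + 107 days = July 1, 2001.
July 1, 2001 is Sunday. The next qualifying day is July 2, 2001.
The deadline is July 2, 2001; the filing on July 9, 2001 is after that date.

No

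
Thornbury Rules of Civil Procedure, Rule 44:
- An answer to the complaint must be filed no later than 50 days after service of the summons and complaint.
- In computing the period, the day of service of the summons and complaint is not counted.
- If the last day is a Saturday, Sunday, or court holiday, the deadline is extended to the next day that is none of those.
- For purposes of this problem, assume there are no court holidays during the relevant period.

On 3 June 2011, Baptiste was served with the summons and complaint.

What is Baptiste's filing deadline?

July 25, 2011

50 days after 3 June 2011 is July 23, 2011.
July 23, 2011 is Saturday; July 24, 2011 is Sunday. The next qualifying day is July 25, 2011.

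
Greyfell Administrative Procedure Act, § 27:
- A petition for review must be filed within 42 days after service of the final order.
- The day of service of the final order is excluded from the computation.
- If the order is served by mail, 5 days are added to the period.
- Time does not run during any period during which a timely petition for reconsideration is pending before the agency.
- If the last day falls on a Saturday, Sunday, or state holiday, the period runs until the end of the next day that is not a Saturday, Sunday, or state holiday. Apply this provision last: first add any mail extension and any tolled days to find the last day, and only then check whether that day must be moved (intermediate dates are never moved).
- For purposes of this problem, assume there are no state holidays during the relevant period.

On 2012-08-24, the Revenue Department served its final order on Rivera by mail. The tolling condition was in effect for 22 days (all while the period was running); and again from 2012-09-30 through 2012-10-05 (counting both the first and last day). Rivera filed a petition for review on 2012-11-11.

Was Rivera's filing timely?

42 days after 2012-08-24 is October 5, 2012.
Service was by mail, adding 5 days: October 5, 2012 + 5 days = October 10, 2012.
Tolling adds 22 days: October 10, 2012 + 22 days = November 1, 2012.
From September 30, 2012 through October 5, 2012 inclusive is 6 days; tolling adds 6 days: November 1, 2012 + 6 days = November 7, 2012.
November 7, 2012 is a Wednesday and not a state holiday, so no extension applies.
The deadline is November 7, 2012; the filing on November 11, 2012 is after that date.

No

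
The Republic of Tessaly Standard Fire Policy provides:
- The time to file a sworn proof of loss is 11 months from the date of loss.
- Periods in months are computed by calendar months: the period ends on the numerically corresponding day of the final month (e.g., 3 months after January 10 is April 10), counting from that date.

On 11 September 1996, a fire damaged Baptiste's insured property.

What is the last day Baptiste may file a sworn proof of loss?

11 months after 11 September 1996 is August 11, 1997.

August 11, 1997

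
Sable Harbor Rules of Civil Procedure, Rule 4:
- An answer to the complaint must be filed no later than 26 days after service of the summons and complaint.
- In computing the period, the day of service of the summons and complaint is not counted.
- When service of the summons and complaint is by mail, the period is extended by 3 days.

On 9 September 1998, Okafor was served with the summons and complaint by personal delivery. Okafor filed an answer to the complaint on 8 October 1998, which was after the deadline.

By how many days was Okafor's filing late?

26 days after 9 September 1998 is October 5, 1998.
Service was not by mail, so no mail extension applies.
The deadline is October 5, 1998; from October 5, 1998 to October 8, 1998 is 3 days.

3 days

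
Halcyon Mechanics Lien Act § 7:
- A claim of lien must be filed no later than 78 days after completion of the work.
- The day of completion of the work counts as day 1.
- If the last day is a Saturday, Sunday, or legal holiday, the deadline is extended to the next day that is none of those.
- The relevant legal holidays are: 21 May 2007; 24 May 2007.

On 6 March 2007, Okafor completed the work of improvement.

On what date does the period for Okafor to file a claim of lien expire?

Counting 6 March 2007 as day 1, day 78 is May 22, 2007.
May 22, 2007 is a Tuesday and not a legal holiday, so no extension applies.

May 22, 2007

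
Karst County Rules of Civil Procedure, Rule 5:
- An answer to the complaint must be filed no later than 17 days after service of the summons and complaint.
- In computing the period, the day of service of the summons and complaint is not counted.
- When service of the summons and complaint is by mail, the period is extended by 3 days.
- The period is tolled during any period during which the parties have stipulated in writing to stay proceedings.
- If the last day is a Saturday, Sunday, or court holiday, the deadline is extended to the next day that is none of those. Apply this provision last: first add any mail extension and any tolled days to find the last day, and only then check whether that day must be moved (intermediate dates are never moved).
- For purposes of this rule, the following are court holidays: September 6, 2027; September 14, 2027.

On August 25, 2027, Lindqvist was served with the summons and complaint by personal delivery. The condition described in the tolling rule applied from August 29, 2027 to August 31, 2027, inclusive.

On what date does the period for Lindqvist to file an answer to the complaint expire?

17 days after August 25, 2027 is September 11, 2027.
Service was not by mail, so no mail extension applies.
From August 29, 2027 through August 31, 2027 inclusive is 3 days; tolling adds 3 days: September 11, 2027 + 3 days = September 14, 2027.
September 14, 2027 is a listed holiday. The next qualifying day is September 15, 2027.

September 15, 2027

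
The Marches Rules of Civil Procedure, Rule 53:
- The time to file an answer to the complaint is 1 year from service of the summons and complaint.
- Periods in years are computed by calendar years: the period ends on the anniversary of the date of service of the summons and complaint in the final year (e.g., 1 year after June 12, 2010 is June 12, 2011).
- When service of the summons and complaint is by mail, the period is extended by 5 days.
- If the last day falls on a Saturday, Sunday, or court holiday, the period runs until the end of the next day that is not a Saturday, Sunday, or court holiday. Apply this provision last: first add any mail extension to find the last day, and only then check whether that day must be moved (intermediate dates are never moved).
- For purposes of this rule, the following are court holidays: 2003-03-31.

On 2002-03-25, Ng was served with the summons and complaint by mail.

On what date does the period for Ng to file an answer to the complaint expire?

April 1, 2003

1 year after 2002-03-25 is March 25, 2003.
Service was by mail, adding 5 days: March 25, 2003 + 5 days = March 30, 2003.
March 30, 2003 is Sunday; March 31, 2003 is a listed holiday. The next qualifying day is April 1, 2003.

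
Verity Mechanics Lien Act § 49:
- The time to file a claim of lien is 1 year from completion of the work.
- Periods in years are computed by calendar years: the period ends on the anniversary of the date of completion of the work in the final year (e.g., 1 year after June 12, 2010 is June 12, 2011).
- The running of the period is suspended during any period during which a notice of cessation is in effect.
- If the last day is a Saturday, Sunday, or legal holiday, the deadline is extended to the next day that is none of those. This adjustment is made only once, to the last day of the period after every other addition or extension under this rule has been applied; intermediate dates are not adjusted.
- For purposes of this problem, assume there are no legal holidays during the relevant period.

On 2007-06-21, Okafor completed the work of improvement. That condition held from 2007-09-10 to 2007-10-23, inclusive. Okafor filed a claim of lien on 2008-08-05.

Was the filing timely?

1 year after 2007-06-21 is June 21, 2008.
From September 10, 2007 through October 23, 2007 inclusive is 44 days; tolling adds 44 days: June 21, 2008 + 44 days = August 4, 2008.
August 4, 2008 is a Monday and not a legal holiday, so no extension applies.
The deadline is August 4, 2008; the filing on August 5, 2008 is after that date.

No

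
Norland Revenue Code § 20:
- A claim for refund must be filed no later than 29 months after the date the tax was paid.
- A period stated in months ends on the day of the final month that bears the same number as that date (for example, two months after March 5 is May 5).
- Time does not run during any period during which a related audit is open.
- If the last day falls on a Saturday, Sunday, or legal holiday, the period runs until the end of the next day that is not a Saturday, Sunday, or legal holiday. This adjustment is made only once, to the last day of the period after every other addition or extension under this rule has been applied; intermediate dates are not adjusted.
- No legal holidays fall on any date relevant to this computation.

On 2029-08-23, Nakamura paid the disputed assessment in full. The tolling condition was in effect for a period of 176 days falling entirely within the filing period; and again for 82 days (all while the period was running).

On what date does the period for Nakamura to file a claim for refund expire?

October 7, 2032

29 months after 2029-08-23 is January 23, 2032.
Tolling adds 176 days: January 23, 2032 + 176 days = July 17, 2032.
Tolling adds 82 days: July 17, 2032 + 82 days = October 7, 2032.
October 7, 2032 is a Thursday and not a legal holiday, so no extension applies.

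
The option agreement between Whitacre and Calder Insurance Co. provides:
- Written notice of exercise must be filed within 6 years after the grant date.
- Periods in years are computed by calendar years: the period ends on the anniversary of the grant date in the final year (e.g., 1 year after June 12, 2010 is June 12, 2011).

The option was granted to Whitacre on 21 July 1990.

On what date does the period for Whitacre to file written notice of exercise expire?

July 21, 1996

6 years after 21 July 1990 is July 21, 1996.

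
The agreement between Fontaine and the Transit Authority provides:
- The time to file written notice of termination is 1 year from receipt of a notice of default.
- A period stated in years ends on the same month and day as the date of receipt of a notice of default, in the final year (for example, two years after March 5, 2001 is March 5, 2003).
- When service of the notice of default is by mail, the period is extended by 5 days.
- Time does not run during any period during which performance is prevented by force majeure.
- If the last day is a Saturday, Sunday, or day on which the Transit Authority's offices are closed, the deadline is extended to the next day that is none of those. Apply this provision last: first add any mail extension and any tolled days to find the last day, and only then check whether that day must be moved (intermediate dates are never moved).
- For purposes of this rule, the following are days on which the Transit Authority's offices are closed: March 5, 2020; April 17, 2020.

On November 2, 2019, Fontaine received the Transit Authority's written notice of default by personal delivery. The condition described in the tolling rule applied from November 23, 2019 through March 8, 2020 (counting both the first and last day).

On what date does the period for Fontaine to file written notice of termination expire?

1 year after November 2, 2019 is November 2, 2020.
Service was not by mail, so no mail extension applies.
From November 23, 2019 through March 8, 2020 inclusive is 107 days; tolling adds 107 days: November 2, 2020 + 107 days = February 17, 2021.
February 17, 2021 is a Wednesday and not a day on which the Transit Authority's offices are closed, so no extension applies.

February 17, 2021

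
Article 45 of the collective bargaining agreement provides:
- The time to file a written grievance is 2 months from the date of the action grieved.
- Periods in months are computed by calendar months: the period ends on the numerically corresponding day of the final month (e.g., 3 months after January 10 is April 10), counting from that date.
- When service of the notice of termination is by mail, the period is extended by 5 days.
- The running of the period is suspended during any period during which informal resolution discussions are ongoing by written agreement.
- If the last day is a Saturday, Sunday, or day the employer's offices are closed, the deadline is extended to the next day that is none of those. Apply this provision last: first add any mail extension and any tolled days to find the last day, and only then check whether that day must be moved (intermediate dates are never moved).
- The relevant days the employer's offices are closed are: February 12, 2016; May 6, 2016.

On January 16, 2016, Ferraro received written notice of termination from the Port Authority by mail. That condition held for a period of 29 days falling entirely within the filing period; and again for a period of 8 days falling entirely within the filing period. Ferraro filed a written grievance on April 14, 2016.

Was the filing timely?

2 months after January 16, 2016 is March 16, 2016.
Service was by mail, adding 5 days: March 16, 2016 + 5 days = March 21, 2016.
Tolling adds 29 days: March 21, 2016 + 29 days = April 19, 2016.
Tolling adds 8 days: April 19, 2016 + 8 days = April 27, 2016.
April 27, 2016 is a Wednesday and not a day the employer's offices are closed, so no extension applies.
The deadline is April 27, 2016; the filing on April 14, 2016 is on or before that date.

Yes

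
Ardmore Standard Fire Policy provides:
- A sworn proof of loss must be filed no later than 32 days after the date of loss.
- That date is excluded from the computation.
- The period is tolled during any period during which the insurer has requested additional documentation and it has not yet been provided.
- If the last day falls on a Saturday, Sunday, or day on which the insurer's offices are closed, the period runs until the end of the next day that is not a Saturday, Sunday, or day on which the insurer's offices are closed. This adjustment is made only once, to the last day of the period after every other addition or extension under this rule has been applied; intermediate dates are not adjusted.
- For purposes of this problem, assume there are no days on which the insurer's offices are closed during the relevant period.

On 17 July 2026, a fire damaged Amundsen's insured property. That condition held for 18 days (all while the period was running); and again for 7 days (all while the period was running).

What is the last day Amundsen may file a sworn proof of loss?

September 14, 2026

32 days after 17 July 2026 is August 18, 2026.
Tolling adds 18 days: August 18, 2026 + 18 days = September 5, 2026.
Tolling adds 7 days: September 5, 2026 + 7 days = September 12, 2026.
September 12, 2026 is Saturday; September 13, 2026 is Sunday. The next qualifying day is September 14, 2026.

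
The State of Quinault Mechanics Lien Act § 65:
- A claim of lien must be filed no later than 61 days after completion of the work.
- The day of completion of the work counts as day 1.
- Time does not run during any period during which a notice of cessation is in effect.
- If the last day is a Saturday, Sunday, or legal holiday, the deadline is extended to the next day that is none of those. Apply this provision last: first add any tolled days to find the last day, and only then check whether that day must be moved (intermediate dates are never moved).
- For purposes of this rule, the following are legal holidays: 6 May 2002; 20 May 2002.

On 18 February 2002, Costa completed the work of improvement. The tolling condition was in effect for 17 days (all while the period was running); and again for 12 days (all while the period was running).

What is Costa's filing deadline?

Counting 18 February 2002 as day 1, day 61 is April 19, 2002.
Tolling adds 17 days: April 19, 2002 + 17 days = May 6, 2002.
Tolling adds 12 days: May 6, 2002 + 12 days = May 18, 2002.
May 18, 2002 is Saturday; May 19, 2002 is Sunday; May 20, 2002 is a listed holiday. The next qualifying day is May 21, 2002.

May 21, 2002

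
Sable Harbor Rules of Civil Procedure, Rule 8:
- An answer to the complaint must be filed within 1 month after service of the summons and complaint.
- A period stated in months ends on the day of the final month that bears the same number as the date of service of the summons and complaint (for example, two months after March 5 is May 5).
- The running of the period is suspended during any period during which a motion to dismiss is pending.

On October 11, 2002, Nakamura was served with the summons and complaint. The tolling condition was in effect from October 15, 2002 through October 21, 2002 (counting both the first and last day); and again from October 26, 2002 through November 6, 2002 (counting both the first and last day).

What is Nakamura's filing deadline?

1 month after October 11, 2002 is November 11, 2002.
From October 15, 2002 through October 21, 2002 inclusive is 7 days; tolling adds 7 days: November 11, 2002 + 7 days = November 18, 2002.
From October 26, 2002 through November 6, 2002 inclusive is 12 days; tolling adds 12 days: November 18, 2002 + 12 days = November 30, 2002.

November 30, 2002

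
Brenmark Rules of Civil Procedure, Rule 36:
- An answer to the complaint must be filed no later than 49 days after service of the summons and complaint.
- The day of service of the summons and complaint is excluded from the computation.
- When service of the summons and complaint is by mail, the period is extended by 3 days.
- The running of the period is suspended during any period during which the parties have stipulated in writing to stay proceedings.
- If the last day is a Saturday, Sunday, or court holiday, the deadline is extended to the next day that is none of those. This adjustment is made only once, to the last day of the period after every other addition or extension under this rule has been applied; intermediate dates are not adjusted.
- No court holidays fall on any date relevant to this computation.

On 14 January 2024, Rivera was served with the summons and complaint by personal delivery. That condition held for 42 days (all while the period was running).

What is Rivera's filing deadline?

April 15, 2024

49 days after 14 January 2024 is March 3, 2024.
Service was not by mail, so no mail extension applies.
Tolling adds 42 days: March 3, 2024 + 42 days = April 14, 2024.
April 14, 2024 is Sunday. The next qualifying day is April 15, 2024.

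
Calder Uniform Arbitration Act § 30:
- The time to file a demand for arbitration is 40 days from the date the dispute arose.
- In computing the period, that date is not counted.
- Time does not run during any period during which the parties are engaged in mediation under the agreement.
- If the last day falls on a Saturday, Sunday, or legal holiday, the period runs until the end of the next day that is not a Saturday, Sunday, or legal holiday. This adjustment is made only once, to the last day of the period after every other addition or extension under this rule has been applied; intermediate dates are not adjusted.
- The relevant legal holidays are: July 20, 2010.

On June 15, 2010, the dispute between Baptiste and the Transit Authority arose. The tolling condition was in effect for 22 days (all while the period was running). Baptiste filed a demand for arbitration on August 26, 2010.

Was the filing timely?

40 days after June 15, 2010 is July 25, 2010.
Tolling adds 22 days: July 25, 2010 + 22 days = August 16, 2010.
August 16, 2010 is a Monday and not a legal holiday, so no extension applies.
The deadline is August 16, 2010; the filing on August 26, 2010 is after that date.

No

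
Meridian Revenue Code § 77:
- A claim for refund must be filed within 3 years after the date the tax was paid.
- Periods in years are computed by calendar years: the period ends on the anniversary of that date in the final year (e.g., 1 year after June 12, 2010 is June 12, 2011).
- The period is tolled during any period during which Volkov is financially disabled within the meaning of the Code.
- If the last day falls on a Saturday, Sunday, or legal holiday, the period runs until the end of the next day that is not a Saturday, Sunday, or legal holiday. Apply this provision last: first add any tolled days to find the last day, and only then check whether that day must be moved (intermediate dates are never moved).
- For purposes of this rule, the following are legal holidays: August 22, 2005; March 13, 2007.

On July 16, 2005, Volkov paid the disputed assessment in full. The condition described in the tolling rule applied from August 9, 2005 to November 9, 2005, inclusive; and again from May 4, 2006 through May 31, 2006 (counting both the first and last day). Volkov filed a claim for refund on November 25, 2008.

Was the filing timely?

No

3 years after July 16, 2005 is July 16, 2008.
From August 9, 2005 through November 9, 2005 inclusive is 93 days; tolling adds 93 days: July 16, 2008 + 93 days = October 17, 2008.
From May 4, 2006 through May 31, 2006 inclusive is 28 days; tolling adds 28 days: October 17, 2008 + 28 days = November 14, 2008.
November 14, 2008 is a Friday and not a legal holiday, so no extension applies.
The deadline is November 14, 2008; the filing on November 25, 2008 is after that date.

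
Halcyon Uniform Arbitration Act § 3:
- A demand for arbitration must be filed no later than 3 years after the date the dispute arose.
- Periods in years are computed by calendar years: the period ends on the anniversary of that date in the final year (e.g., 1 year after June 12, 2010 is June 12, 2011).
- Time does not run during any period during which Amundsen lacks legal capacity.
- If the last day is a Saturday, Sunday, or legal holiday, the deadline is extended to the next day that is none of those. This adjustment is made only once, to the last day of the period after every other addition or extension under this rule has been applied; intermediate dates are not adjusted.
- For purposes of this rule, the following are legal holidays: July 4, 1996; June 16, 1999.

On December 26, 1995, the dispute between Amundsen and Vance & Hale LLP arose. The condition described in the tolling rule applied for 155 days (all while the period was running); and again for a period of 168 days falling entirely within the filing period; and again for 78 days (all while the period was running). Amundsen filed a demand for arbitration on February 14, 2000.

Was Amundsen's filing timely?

3 years after December 26, 1995 is December 26, 1998.
Tolling adds 155 days: December 26, 1998 + 155 days = May 30, 1999.
Tolling adds 168 days: May 30, 1999 + 168 days = November 14, 1999.
Tolling adds 78 days: November 14, 1999 + 78 days = January 31, 2000.
January 31, 2000 is a Monday and not a legal holiday, so no extension applies.
The deadline is January 31, 2000; the filing on February 14, 2000 is after that date.

No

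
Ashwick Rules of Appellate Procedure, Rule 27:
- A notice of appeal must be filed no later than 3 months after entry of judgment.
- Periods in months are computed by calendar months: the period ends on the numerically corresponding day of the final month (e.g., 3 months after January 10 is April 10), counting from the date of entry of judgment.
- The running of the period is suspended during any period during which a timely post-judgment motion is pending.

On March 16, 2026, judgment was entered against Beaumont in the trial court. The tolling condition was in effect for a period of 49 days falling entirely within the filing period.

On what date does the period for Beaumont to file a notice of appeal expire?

3 months after March 16, 2026 is June 16, 2026.
Tolling adds 49 days: June 16, 2026 + 49 days = August 4, 2026.

August 4, 2026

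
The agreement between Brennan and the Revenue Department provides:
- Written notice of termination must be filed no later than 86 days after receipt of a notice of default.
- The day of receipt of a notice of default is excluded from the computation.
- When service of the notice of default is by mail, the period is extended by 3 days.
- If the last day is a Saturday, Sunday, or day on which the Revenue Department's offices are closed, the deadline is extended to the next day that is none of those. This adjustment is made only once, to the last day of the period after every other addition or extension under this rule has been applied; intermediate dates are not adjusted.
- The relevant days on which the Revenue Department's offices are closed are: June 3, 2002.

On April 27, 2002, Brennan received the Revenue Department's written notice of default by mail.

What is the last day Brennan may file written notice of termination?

86 days after April 27, 2002 is July 22, 2002.
Service was by mail, adding 3 days: July 22, 2002 + 3 days = July 25, 2002.
July 25, 2002 is a Thursday and not a day on which the Revenue Department's offices are closed, so no extension applies.

July 25, 2002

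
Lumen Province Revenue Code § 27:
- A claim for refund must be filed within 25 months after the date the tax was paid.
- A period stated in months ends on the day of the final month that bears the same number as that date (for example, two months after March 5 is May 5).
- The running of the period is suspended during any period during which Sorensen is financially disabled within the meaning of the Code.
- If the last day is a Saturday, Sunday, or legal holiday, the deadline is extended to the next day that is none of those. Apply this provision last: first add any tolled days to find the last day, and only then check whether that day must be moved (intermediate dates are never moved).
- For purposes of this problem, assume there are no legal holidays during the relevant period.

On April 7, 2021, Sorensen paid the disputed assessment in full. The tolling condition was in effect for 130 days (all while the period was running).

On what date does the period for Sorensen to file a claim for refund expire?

September 14, 2023

25 months after April 7, 2021 is May 7, 2023.
Tolling adds 130 days: May 7, 2023 + 130 days = September 14, 2023.
September 14, 2023 is a Thursday and not a legal holiday, so no extension applies.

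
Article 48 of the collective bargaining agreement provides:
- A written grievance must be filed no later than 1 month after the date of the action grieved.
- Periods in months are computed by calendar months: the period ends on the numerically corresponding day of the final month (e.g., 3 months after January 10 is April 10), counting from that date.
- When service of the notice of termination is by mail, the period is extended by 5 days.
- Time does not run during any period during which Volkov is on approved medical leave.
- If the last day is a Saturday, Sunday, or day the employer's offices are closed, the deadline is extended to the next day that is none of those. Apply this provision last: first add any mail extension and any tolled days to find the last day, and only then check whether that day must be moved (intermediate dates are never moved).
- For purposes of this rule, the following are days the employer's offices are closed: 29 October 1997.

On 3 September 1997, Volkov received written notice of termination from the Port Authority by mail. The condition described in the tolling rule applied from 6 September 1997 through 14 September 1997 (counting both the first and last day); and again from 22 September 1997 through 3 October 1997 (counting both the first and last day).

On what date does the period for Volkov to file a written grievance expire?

1 month after 3 September 1997 is October 3, 1997.
Service was by mail, adding 5 days: October 3, 1997 + 5 days = October 8, 1997.
From September 6, 1997 through September 14, 1997 inclusive is 9 days; tolling adds 9 days: October 8, 1997 + 9 days = October 17, 1997.
From September 22, 1997 through October 3, 1997 inclusive is 12 days; tolling adds 12 days: October 17, 1997 + 12 days = October 29, 1997.
October 29, 1997 is a listed holiday. The next qualifying day is October 30, 1997.

October 30, 1997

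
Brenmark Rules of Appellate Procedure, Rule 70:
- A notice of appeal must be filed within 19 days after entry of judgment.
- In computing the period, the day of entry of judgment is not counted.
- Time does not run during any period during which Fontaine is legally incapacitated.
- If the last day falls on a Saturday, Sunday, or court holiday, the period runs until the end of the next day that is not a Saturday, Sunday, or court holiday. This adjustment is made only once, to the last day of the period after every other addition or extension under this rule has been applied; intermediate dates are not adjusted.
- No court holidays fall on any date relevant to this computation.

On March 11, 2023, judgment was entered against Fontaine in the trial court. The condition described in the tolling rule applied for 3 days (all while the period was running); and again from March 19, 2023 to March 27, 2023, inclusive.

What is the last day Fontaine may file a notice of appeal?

April 11, 2023

19 days after March 11, 2023 is March 30, 2023.
Tolling adds 3 days: March 30, 2023 + 3 days = April 2, 2023.
From March 19, 2023 through March 27, 2023 inclusive is 9 days; tolling adds 9 days: April 2, 2023 + 9 days = April 11, 2023.
April 11, 2023 is a Tuesday and not a court holiday, so no extension applies.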